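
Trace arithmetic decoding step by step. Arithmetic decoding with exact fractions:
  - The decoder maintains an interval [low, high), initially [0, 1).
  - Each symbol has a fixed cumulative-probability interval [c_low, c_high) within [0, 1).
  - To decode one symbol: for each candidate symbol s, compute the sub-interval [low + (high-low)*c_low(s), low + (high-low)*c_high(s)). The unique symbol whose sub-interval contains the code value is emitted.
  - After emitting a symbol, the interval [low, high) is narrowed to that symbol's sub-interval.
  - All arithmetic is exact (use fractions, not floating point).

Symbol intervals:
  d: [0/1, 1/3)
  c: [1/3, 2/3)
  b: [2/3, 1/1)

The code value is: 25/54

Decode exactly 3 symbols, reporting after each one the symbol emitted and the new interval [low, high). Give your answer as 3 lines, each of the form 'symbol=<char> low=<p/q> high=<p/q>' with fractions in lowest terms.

Answer: symbol=c low=1/3 high=2/3
symbol=c low=4/9 high=5/9
symbol=d low=4/9 high=13/27

Derivation:
Step 1: interval [0/1, 1/1), width = 1/1 - 0/1 = 1/1
  'd': [0/1 + 1/1*0/1, 0/1 + 1/1*1/3) = [0/1, 1/3)
  'c': [0/1 + 1/1*1/3, 0/1 + 1/1*2/3) = [1/3, 2/3) <- contains code 25/54
  'b': [0/1 + 1/1*2/3, 0/1 + 1/1*1/1) = [2/3, 1/1)
  emit 'c', narrow to [1/3, 2/3)
Step 2: interval [1/3, 2/3), width = 2/3 - 1/3 = 1/3
  'd': [1/3 + 1/3*0/1, 1/3 + 1/3*1/3) = [1/3, 4/9)
  'c': [1/3 + 1/3*1/3, 1/3 + 1/3*2/3) = [4/9, 5/9) <- contains code 25/54
  'b': [1/3 + 1/3*2/3, 1/3 + 1/3*1/1) = [5/9, 2/3)
  emit 'c', narrow to [4/9, 5/9)
Step 3: interval [4/9, 5/9), width = 5/9 - 4/9 = 1/9
  'd': [4/9 + 1/9*0/1, 4/9 + 1/9*1/3) = [4/9, 13/27) <- contains code 25/54
  'c': [4/9 + 1/9*1/3, 4/9 + 1/9*2/3) = [13/27, 14/27)
  'b': [4/9 + 1/9*2/3, 4/9 + 1/9*1/1) = [14/27, 5/9)
  emit 'd', narrow to [4/9, 13/27)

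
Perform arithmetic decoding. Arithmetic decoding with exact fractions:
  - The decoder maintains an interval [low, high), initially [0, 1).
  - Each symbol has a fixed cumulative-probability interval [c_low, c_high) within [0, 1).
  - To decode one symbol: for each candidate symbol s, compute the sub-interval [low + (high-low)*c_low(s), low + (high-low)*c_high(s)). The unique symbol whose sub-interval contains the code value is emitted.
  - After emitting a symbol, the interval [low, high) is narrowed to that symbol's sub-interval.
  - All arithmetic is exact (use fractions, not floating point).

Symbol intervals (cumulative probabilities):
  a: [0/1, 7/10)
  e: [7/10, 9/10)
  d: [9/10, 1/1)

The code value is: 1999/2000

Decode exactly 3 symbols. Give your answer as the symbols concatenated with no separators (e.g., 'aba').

Answer: ddd

Derivation:
Step 1: interval [0/1, 1/1), width = 1/1 - 0/1 = 1/1
  'a': [0/1 + 1/1*0/1, 0/1 + 1/1*7/10) = [0/1, 7/10)
  'e': [0/1 + 1/1*7/10, 0/1 + 1/1*9/10) = [7/10, 9/10)
  'd': [0/1 + 1/1*9/10, 0/1 + 1/1*1/1) = [9/10, 1/1) <- contains code 1999/2000
  emit 'd', narrow to [9/10, 1/1)
Step 2: interval [9/10, 1/1), width = 1/1 - 9/10 = 1/10
  'a': [9/10 + 1/10*0/1, 9/10 + 1/10*7/10) = [9/10, 97/100)
  'e': [9/10 + 1/10*7/10, 9/10 + 1/10*9/10) = [97/100, 99/100)
  'd': [9/10 + 1/10*9/10, 9/10 + 1/10*1/1) = [99/100, 1/1) <- contains code 1999/2000
  emit 'd', narrow to [99/100, 1/1)
Step 3: interval [99/100, 1/1), width = 1/1 - 99/100 = 1/100
  'a': [99/100 + 1/100*0/1, 99/100 + 1/100*7/10) = [99/100, 997/1000)
  'e': [99/100 + 1/100*7/10, 99/100 + 1/100*9/10) = [997/1000, 999/1000)
  'd': [99/100 + 1/100*9/10, 99/100 + 1/100*1/1) = [999/1000, 1/1) <- contains code 1999/2000
  emit 'd', narrow to [999/1000, 1/1)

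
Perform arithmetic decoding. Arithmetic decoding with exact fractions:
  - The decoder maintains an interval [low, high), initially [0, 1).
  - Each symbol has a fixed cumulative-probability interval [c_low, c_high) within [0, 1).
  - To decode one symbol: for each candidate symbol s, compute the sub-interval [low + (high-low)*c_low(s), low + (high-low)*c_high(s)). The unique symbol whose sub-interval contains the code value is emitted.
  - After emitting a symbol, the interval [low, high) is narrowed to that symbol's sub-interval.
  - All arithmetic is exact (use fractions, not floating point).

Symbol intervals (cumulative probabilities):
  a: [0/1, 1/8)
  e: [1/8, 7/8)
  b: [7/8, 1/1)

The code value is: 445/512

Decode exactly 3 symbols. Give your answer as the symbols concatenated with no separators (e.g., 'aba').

Step 1: interval [0/1, 1/1), width = 1/1 - 0/1 = 1/1
  'a': [0/1 + 1/1*0/1, 0/1 + 1/1*1/8) = [0/1, 1/8)
  'e': [0/1 + 1/1*1/8, 0/1 + 1/1*7/8) = [1/8, 7/8) <- contains code 445/512
  'b': [0/1 + 1/1*7/8, 0/1 + 1/1*1/1) = [7/8, 1/1)
  emit 'e', narrow to [1/8, 7/8)
Step 2: interval [1/8, 7/8), width = 7/8 - 1/8 = 3/4
  'a': [1/8 + 3/4*0/1, 1/8 + 3/4*1/8) = [1/8, 7/32)
  'e': [1/8 + 3/4*1/8, 1/8 + 3/4*7/8) = [7/32, 25/32)
  'b': [1/8 + 3/4*7/8, 1/8 + 3/4*1/1) = [25/32, 7/8) <- contains code 445/512
  emit 'b', narrow to [25/32, 7/8)
Step 3: interval [25/32, 7/8), width = 7/8 - 25/32 = 3/32
  'a': [25/32 + 3/32*0/1, 25/32 + 3/32*1/8) = [25/32, 203/256)
  'e': [25/32 + 3/32*1/8, 25/32 + 3/32*7/8) = [203/256, 221/256)
  'b': [25/32 + 3/32*7/8, 25/32 + 3/32*1/1) = [221/256, 7/8) <- contains code 445/512
  emit 'b', narrow to [221/256, 7/8)

Answer: ebb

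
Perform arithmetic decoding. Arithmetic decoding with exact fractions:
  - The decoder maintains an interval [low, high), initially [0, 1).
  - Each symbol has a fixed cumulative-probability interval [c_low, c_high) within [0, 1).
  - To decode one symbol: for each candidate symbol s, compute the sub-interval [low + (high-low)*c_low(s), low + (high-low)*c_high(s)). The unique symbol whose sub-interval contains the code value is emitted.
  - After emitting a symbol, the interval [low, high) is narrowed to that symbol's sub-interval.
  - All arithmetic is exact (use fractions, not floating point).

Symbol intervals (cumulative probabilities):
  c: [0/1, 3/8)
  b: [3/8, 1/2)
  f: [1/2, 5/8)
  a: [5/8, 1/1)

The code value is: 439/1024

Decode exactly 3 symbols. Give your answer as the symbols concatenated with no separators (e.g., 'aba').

Answer: bbb

Derivation:
Step 1: interval [0/1, 1/1), width = 1/1 - 0/1 = 1/1
  'c': [0/1 + 1/1*0/1, 0/1 + 1/1*3/8) = [0/1, 3/8)
  'b': [0/1 + 1/1*3/8, 0/1 + 1/1*1/2) = [3/8, 1/2) <- contains code 439/1024
  'f': [0/1 + 1/1*1/2, 0/1 + 1/1*5/8) = [1/2, 5/8)
  'a': [0/1 + 1/1*5/8, 0/1 + 1/1*1/1) = [5/8, 1/1)
  emit 'b', narrow to [3/8, 1/2)
Step 2: interval [3/8, 1/2), width = 1/2 - 3/8 = 1/8
  'c': [3/8 + 1/8*0/1, 3/8 + 1/8*3/8) = [3/8, 27/64)
  'b': [3/8 + 1/8*3/8, 3/8 + 1/8*1/2) = [27/64, 7/16) <- contains code 439/1024
  'f': [3/8 + 1/8*1/2, 3/8 + 1/8*5/8) = [7/16, 29/64)
  'a': [3/8 + 1/8*5/8, 3/8 + 1/8*1/1) = [29/64, 1/2)
  emit 'b', narrow to [27/64, 7/16)
Step 3: interval [27/64, 7/16), width = 7/16 - 27/64 = 1/64
  'c': [27/64 + 1/64*0/1, 27/64 + 1/64*3/8) = [27/64, 219/512)
  'b': [27/64 + 1/64*3/8, 27/64 + 1/64*1/2) = [219/512, 55/128) <- contains code 439/1024
  'f': [27/64 + 1/64*1/2, 27/64 + 1/64*5/8) = [55/128, 221/512)
  'a': [27/64 + 1/64*5/8, 27/64 + 1/64*1/1) = [221/512, 7/16)
  emit 'b', narrow to [219/512, 55/128)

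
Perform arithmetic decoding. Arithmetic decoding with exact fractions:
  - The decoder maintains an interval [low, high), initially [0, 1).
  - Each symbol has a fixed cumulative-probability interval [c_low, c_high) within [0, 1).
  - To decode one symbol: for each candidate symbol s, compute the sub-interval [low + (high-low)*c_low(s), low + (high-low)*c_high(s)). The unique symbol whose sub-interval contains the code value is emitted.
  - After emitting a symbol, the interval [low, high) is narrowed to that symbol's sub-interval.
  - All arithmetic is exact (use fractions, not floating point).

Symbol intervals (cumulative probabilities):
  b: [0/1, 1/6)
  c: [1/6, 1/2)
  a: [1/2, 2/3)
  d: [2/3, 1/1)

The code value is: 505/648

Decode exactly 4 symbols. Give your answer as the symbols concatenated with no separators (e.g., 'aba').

Step 1: interval [0/1, 1/1), width = 1/1 - 0/1 = 1/1
  'b': [0/1 + 1/1*0/1, 0/1 + 1/1*1/6) = [0/1, 1/6)
  'c': [0/1 + 1/1*1/6, 0/1 + 1/1*1/2) = [1/6, 1/2)
  'a': [0/1 + 1/1*1/2, 0/1 + 1/1*2/3) = [1/2, 2/3)
  'd': [0/1 + 1/1*2/3, 0/1 + 1/1*1/1) = [2/3, 1/1) <- contains code 505/648
  emit 'd', narrow to [2/3, 1/1)
Step 2: interval [2/3, 1/1), width = 1/1 - 2/3 = 1/3
  'b': [2/3 + 1/3*0/1, 2/3 + 1/3*1/6) = [2/3, 13/18)
  'c': [2/3 + 1/3*1/6, 2/3 + 1/3*1/2) = [13/18, 5/6) <- contains code 505/648
  'a': [2/3 + 1/3*1/2, 2/3 + 1/3*2/3) = [5/6, 8/9)
  'd': [2/3 + 1/3*2/3, 2/3 + 1/3*1/1) = [8/9, 1/1)
  emit 'c', narrow to [13/18, 5/6)
Step 3: interval [13/18, 5/6), width = 5/6 - 13/18 = 1/9
  'b': [13/18 + 1/9*0/1, 13/18 + 1/9*1/6) = [13/18, 20/27)
  'c': [13/18 + 1/9*1/6, 13/18 + 1/9*1/2) = [20/27, 7/9)
  'a': [13/18 + 1/9*1/2, 13/18 + 1/9*2/3) = [7/9, 43/54) <- contains code 505/648
  'd': [13/18 + 1/9*2/3, 13/18 + 1/9*1/1) = [43/54, 5/6)
  emit 'a', narrow to [7/9, 43/54)
Step 4: interval [7/9, 43/54), width = 43/54 - 7/9 = 1/54
  'b': [7/9 + 1/54*0/1, 7/9 + 1/54*1/6) = [7/9, 253/324) <- contains code 505/648
  'c': [7/9 + 1/54*1/6, 7/9 + 1/54*1/2) = [253/324, 85/108)
  'a': [7/9 + 1/54*1/2, 7/9 + 1/54*2/3) = [85/108, 64/81)
  'd': [7/9 + 1/54*2/3, 7/9 + 1/54*1/1) = [64/81, 43/54)
  emit 'b', narrow to [7/9, 253/324)

Answer: dcab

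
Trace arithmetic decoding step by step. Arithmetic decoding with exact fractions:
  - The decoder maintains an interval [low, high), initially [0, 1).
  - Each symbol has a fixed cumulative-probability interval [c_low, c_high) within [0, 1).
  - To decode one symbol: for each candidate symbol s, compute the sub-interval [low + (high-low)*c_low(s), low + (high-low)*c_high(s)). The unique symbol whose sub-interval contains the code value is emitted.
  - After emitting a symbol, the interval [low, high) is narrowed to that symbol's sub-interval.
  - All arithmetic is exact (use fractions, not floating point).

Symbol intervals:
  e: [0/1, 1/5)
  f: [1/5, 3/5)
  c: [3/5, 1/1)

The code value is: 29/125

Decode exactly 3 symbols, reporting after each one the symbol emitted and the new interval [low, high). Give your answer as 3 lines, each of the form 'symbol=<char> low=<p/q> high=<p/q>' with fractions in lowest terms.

Step 1: interval [0/1, 1/1), width = 1/1 - 0/1 = 1/1
  'e': [0/1 + 1/1*0/1, 0/1 + 1/1*1/5) = [0/1, 1/5)
  'f': [0/1 + 1/1*1/5, 0/1 + 1/1*3/5) = [1/5, 3/5) <- contains code 29/125
  'c': [0/1 + 1/1*3/5, 0/1 + 1/1*1/1) = [3/5, 1/1)
  emit 'f', narrow to [1/5, 3/5)
Step 2: interval [1/5, 3/5), width = 3/5 - 1/5 = 2/5
  'e': [1/5 + 2/5*0/1, 1/5 + 2/5*1/5) = [1/5, 7/25) <- contains code 29/125
  'f': [1/5 + 2/5*1/5, 1/5 + 2/5*3/5) = [7/25, 11/25)
  'c': [1/5 + 2/5*3/5, 1/5 + 2/5*1/1) = [11/25, 3/5)
  emit 'e', narrow to [1/5, 7/25)
Step 3: interval [1/5, 7/25), width = 7/25 - 1/5 = 2/25
  'e': [1/5 + 2/25*0/1, 1/5 + 2/25*1/5) = [1/5, 27/125)
  'f': [1/5 + 2/25*1/5, 1/5 + 2/25*3/5) = [27/125, 31/125) <- contains code 29/125
  'c': [1/5 + 2/25*3/5, 1/5 + 2/25*1/1) = [31/125, 7/25)
  emit 'f', narrow to [27/125, 31/125)

Answer: symbol=f low=1/5 high=3/5
symbol=e low=1/5 high=7/25
symbol=f low=27/125 high=31/125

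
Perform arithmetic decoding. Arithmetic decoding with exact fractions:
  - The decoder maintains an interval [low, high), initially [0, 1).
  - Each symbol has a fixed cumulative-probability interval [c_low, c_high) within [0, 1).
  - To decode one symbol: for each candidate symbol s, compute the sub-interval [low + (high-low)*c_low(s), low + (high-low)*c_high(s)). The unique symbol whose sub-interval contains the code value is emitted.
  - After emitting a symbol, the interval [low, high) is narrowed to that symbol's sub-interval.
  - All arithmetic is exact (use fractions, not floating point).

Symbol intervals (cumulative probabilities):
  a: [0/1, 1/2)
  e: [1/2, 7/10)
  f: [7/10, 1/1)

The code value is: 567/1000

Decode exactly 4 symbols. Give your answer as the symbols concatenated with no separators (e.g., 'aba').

Answer: eaef

Derivation:
Step 1: interval [0/1, 1/1), width = 1/1 - 0/1 = 1/1
  'a': [0/1 + 1/1*0/1, 0/1 + 1/1*1/2) = [0/1, 1/2)
  'e': [0/1 + 1/1*1/2, 0/1 + 1/1*7/10) = [1/2, 7/10) <- contains code 567/1000
  'f': [0/1 + 1/1*7/10, 0/1 + 1/1*1/1) = [7/10, 1/1)
  emit 'e', narrow to [1/2, 7/10)
Step 2: interval [1/2, 7/10), width = 7/10 - 1/2 = 1/5
  'a': [1/2 + 1/5*0/1, 1/2 + 1/5*1/2) = [1/2, 3/5) <- contains code 567/1000
  'e': [1/2 + 1/5*1/2, 1/2 + 1/5*7/10) = [3/5, 16/25)
  'f': [1/2 + 1/5*7/10, 1/2 + 1/5*1/1) = [16/25, 7/10)
  emit 'a', narrow to [1/2, 3/5)
Step 3: interval [1/2, 3/5), width = 3/5 - 1/2 = 1/10
  'a': [1/2 + 1/10*0/1, 1/2 + 1/10*1/2) = [1/2, 11/20)
  'e': [1/2 + 1/10*1/2, 1/2 + 1/10*7/10) = [11/20, 57/100) <- contains code 567/1000
  'f': [1/2 + 1/10*7/10, 1/2 + 1/10*1/1) = [57/100, 3/5)
  emit 'e', narrow to [11/20, 57/100)
Step 4: interval [11/20, 57/100), width = 57/100 - 11/20 = 1/50
  'a': [11/20 + 1/50*0/1, 11/20 + 1/50*1/2) = [11/20, 14/25)
  'e': [11/20 + 1/50*1/2, 11/20 + 1/50*7/10) = [14/25, 141/250)
  'f': [11/20 + 1/50*7/10, 11/20 + 1/50*1/1) = [141/250, 57/100) <- contains code 567/1000
  emit 'f', narrow to [141/250, 57/100)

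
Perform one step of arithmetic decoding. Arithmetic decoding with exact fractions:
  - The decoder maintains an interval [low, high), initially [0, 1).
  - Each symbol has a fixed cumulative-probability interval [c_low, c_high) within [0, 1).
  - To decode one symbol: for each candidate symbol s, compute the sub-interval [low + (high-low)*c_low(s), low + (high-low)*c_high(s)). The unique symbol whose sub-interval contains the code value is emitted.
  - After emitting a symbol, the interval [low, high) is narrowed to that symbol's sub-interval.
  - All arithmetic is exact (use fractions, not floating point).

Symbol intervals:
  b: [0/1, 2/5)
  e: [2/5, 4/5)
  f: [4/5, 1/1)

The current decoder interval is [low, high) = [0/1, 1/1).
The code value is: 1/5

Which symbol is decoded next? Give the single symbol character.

Answer: b

Derivation:
Interval width = high − low = 1/1 − 0/1 = 1/1
Scaled code = (code − low) / width = (1/5 − 0/1) / 1/1 = 1/5
  b: [0/1, 2/5) ← scaled code falls here ✓
  e: [2/5, 4/5) 
  f: [4/5, 1/1) 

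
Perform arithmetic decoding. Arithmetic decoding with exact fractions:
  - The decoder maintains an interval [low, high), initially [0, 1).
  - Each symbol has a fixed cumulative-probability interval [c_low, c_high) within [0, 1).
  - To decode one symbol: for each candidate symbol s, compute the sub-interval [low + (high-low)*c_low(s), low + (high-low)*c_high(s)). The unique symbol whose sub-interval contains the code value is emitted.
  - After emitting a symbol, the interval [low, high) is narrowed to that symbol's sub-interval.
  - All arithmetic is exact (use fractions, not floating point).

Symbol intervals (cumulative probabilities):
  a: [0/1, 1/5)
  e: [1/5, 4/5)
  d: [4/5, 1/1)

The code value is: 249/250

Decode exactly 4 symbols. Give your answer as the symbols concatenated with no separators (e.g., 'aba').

Step 1: interval [0/1, 1/1), width = 1/1 - 0/1 = 1/1
  'a': [0/1 + 1/1*0/1, 0/1 + 1/1*1/5) = [0/1, 1/5)
  'e': [0/1 + 1/1*1/5, 0/1 + 1/1*4/5) = [1/5, 4/5)
  'd': [0/1 + 1/1*4/5, 0/1 + 1/1*1/1) = [4/5, 1/1) <- contains code 249/250
  emit 'd', narrow to [4/5, 1/1)
Step 2: interval [4/5, 1/1), width = 1/1 - 4/5 = 1/5
  'a': [4/5 + 1/5*0/1, 4/5 + 1/5*1/5) = [4/5, 21/25)
  'e': [4/5 + 1/5*1/5, 4/5 + 1/5*4/5) = [21/25, 24/25)
  'd': [4/5 + 1/5*4/5, 4/5 + 1/5*1/1) = [24/25, 1/1) <- contains code 249/250
  emit 'd', narrow to [24/25, 1/1)
Step 3: interval [24/25, 1/1), width = 1/1 - 24/25 = 1/25
  'a': [24/25 + 1/25*0/1, 24/25 + 1/25*1/5) = [24/25, 121/125)
  'e': [24/25 + 1/25*1/5, 24/25 + 1/25*4/5) = [121/125, 124/125)
  'd': [24/25 + 1/25*4/5, 24/25 + 1/25*1/1) = [124/125, 1/1) <- contains code 249/250
  emit 'd', narrow to [124/125, 1/1)
Step 4: interval [124/125, 1/1), width = 1/1 - 124/125 = 1/125
  'a': [124/125 + 1/125*0/1, 124/125 + 1/125*1/5) = [124/125, 621/625)
  'e': [124/125 + 1/125*1/5, 124/125 + 1/125*4/5) = [621/625, 624/625) <- contains code 249/250
  'd': [124/125 + 1/125*4/5, 124/125 + 1/125*1/1) = [624/625, 1/1)
  emit 'e', narrow to [621/625, 624/625)

Answer: ddde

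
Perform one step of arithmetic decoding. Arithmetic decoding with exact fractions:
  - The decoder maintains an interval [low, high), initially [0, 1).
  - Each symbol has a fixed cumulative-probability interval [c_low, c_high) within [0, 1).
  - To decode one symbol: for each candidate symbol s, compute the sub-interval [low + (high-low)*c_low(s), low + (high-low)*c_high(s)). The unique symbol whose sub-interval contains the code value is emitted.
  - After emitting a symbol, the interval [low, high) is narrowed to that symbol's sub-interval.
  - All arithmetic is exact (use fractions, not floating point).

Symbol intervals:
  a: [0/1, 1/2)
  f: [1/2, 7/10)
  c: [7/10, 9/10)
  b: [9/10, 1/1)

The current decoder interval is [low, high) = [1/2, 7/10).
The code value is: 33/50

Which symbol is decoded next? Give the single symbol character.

Answer: c

Derivation:
Interval width = high − low = 7/10 − 1/2 = 1/5
Scaled code = (code − low) / width = (33/50 − 1/2) / 1/5 = 4/5
  a: [0/1, 1/2) 
  f: [1/2, 7/10) 
  c: [7/10, 9/10) ← scaled code falls here ✓
  b: [9/10, 1/1) 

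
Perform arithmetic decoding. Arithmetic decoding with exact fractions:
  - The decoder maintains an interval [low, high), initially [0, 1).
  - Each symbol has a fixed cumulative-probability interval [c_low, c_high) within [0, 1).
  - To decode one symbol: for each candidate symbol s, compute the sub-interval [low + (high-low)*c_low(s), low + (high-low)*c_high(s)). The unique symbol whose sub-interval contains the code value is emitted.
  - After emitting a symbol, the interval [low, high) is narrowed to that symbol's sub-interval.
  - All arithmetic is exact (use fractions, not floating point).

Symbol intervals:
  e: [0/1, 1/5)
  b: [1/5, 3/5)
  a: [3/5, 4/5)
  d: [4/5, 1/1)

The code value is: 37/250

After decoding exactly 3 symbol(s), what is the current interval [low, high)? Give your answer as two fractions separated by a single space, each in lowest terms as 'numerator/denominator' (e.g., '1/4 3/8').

Answer: 18/125 19/125

Derivation:
Step 1: interval [0/1, 1/1), width = 1/1 - 0/1 = 1/1
  'e': [0/1 + 1/1*0/1, 0/1 + 1/1*1/5) = [0/1, 1/5) <- contains code 37/250
  'b': [0/1 + 1/1*1/5, 0/1 + 1/1*3/5) = [1/5, 3/5)
  'a': [0/1 + 1/1*3/5, 0/1 + 1/1*4/5) = [3/5, 4/5)
  'd': [0/1 + 1/1*4/5, 0/1 + 1/1*1/1) = [4/5, 1/1)
  emit 'e', narrow to [0/1, 1/5)
Step 2: interval [0/1, 1/5), width = 1/5 - 0/1 = 1/5
  'e': [0/1 + 1/5*0/1, 0/1 + 1/5*1/5) = [0/1, 1/25)
  'b': [0/1 + 1/5*1/5, 0/1 + 1/5*3/5) = [1/25, 3/25)
  'a': [0/1 + 1/5*3/5, 0/1 + 1/5*4/5) = [3/25, 4/25) <- contains code 37/250
  'd': [0/1 + 1/5*4/5, 0/1 + 1/5*1/1) = [4/25, 1/5)
  emit 'a', narrow to [3/25, 4/25)
Step 3: interval [3/25, 4/25), width = 4/25 - 3/25 = 1/25
  'e': [3/25 + 1/25*0/1, 3/25 + 1/25*1/5) = [3/25, 16/125)
  'b': [3/25 + 1/25*1/5, 3/25 + 1/25*3/5) = [16/125, 18/125)
  'a': [3/25 + 1/25*3/5, 3/25 + 1/25*4/5) = [18/125, 19/125) <- contains code 37/250
  'd': [3/25 + 1/25*4/5, 3/25 + 1/25*1/1) = [19/125, 4/25)
  emit 'a', narrow to [18/125, 19/125)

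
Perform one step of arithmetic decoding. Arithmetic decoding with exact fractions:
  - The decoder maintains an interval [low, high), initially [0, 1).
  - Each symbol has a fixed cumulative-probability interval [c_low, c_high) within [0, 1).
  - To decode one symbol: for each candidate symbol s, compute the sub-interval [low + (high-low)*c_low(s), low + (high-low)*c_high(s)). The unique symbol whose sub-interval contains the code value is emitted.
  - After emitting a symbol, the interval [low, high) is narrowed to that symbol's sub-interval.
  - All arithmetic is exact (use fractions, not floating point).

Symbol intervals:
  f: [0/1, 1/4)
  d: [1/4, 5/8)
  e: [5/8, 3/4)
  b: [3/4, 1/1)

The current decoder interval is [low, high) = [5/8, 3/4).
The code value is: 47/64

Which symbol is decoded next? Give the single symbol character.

Answer: b

Derivation:
Interval width = high − low = 3/4 − 5/8 = 1/8
Scaled code = (code − low) / width = (47/64 − 5/8) / 1/8 = 7/8
  f: [0/1, 1/4) 
  d: [1/4, 5/8) 
  e: [5/8, 3/4) 
  b: [3/4, 1/1) ← scaled code falls here ✓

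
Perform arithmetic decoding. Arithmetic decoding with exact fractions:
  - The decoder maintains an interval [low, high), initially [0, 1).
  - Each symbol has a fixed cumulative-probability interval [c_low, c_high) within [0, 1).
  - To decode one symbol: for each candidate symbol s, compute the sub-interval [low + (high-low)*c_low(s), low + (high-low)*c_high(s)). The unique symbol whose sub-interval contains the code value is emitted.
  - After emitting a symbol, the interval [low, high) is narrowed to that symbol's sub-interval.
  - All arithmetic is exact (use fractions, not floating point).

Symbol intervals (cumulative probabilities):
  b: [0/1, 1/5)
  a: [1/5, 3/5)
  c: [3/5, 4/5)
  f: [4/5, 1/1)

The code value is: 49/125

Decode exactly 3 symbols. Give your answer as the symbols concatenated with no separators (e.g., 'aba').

Step 1: interval [0/1, 1/1), width = 1/1 - 0/1 = 1/1
  'b': [0/1 + 1/1*0/1, 0/1 + 1/1*1/5) = [0/1, 1/5)
  'a': [0/1 + 1/1*1/5, 0/1 + 1/1*3/5) = [1/5, 3/5) <- contains code 49/125
  'c': [0/1 + 1/1*3/5, 0/1 + 1/1*4/5) = [3/5, 4/5)
  'f': [0/1 + 1/1*4/5, 0/1 + 1/1*1/1) = [4/5, 1/1)
  emit 'a', narrow to [1/5, 3/5)
Step 2: interval [1/5, 3/5), width = 3/5 - 1/5 = 2/5
  'b': [1/5 + 2/5*0/1, 1/5 + 2/5*1/5) = [1/5, 7/25)
  'a': [1/5 + 2/5*1/5, 1/5 + 2/5*3/5) = [7/25, 11/25) <- contains code 49/125
  'c': [1/5 + 2/5*3/5, 1/5 + 2/5*4/5) = [11/25, 13/25)
  'f': [1/5 + 2/5*4/5, 1/5 + 2/5*1/1) = [13/25, 3/5)
  emit 'a', narrow to [7/25, 11/25)
Step 3: interval [7/25, 11/25), width = 11/25 - 7/25 = 4/25
  'b': [7/25 + 4/25*0/1, 7/25 + 4/25*1/5) = [7/25, 39/125)
  'a': [7/25 + 4/25*1/5, 7/25 + 4/25*3/5) = [39/125, 47/125)
  'c': [7/25 + 4/25*3/5, 7/25 + 4/25*4/5) = [47/125, 51/125) <- contains code 49/125
  'f': [7/25 + 4/25*4/5, 7/25 + 4/25*1/1) = [51/125, 11/25)
  emit 'c', narrow to [47/125, 51/125)

Answer: aac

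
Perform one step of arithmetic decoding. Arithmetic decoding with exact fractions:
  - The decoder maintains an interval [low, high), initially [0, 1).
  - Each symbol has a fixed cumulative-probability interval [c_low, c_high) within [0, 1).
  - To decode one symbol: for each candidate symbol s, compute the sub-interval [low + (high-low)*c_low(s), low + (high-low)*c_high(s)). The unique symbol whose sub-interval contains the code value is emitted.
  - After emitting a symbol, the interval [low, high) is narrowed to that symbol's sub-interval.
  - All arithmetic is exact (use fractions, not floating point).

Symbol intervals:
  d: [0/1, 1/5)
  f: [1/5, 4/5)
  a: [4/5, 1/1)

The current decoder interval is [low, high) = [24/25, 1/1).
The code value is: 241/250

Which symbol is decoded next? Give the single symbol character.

Interval width = high − low = 1/1 − 24/25 = 1/25
Scaled code = (code − low) / width = (241/250 − 24/25) / 1/25 = 1/10
  d: [0/1, 1/5) ← scaled code falls here ✓
  f: [1/5, 4/5) 
  a: [4/5, 1/1) 

Answer: d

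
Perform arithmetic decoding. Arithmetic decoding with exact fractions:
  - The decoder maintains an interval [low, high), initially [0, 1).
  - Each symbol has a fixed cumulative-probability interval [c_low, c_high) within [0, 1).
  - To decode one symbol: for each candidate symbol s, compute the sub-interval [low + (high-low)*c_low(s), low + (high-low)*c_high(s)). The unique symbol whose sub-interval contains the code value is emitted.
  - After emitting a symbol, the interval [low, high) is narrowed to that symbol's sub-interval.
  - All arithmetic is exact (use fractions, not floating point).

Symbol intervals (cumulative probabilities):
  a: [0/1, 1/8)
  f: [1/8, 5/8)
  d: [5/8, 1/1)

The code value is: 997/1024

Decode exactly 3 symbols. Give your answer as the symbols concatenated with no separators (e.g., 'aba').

Step 1: interval [0/1, 1/1), width = 1/1 - 0/1 = 1/1
  'a': [0/1 + 1/1*0/1, 0/1 + 1/1*1/8) = [0/1, 1/8)
  'f': [0/1 + 1/1*1/8, 0/1 + 1/1*5/8) = [1/8, 5/8)
  'd': [0/1 + 1/1*5/8, 0/1 + 1/1*1/1) = [5/8, 1/1) <- contains code 997/1024
  emit 'd', narrow to [5/8, 1/1)
Step 2: interval [5/8, 1/1), width = 1/1 - 5/8 = 3/8
  'a': [5/8 + 3/8*0/1, 5/8 + 3/8*1/8) = [5/8, 43/64)
  'f': [5/8 + 3/8*1/8, 5/8 + 3/8*5/8) = [43/64, 55/64)
  'd': [5/8 + 3/8*5/8, 5/8 + 3/8*1/1) = [55/64, 1/1) <- contains code 997/1024
  emit 'd', narrow to [55/64, 1/1)
Step 3: interval [55/64, 1/1), width = 1/1 - 55/64 = 9/64
  'a': [55/64 + 9/64*0/1, 55/64 + 9/64*1/8) = [55/64, 449/512)
  'f': [55/64 + 9/64*1/8, 55/64 + 9/64*5/8) = [449/512, 485/512)
  'd': [55/64 + 9/64*5/8, 55/64 + 9/64*1/1) = [485/512, 1/1) <- contains code 997/1024
  emit 'd', narrow to [485/512, 1/1)

Answer: ddd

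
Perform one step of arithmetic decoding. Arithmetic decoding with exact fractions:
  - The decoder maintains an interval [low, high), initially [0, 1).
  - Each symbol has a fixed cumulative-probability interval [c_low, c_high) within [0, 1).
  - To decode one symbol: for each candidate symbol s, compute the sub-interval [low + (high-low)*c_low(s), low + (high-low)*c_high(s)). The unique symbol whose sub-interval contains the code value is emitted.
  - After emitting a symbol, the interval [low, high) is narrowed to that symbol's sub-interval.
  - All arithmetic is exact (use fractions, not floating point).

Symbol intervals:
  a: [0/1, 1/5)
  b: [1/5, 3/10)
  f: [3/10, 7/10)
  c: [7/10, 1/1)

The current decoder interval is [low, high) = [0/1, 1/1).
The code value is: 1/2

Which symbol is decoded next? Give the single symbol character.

Interval width = high − low = 1/1 − 0/1 = 1/1
Scaled code = (code − low) / width = (1/2 − 0/1) / 1/1 = 1/2
  a: [0/1, 1/5) 
  b: [1/5, 3/10) 
  f: [3/10, 7/10) ← scaled code falls here ✓
  c: [7/10, 1/1) 

Answer: f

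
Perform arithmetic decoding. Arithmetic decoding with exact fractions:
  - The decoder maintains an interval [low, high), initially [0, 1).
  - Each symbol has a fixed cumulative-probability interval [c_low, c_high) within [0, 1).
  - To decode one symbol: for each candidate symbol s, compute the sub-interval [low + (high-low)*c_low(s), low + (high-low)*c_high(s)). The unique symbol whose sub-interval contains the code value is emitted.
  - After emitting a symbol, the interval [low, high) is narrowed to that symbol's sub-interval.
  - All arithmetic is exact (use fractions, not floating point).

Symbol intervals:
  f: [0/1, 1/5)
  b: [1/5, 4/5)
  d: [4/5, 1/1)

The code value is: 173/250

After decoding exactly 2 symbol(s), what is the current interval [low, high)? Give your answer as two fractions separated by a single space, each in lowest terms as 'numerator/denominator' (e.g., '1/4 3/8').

Answer: 17/25 4/5

Derivation:
Step 1: interval [0/1, 1/1), width = 1/1 - 0/1 = 1/1
  'f': [0/1 + 1/1*0/1, 0/1 + 1/1*1/5) = [0/1, 1/5)
  'b': [0/1 + 1/1*1/5, 0/1 + 1/1*4/5) = [1/5, 4/5) <- contains code 173/250
  'd': [0/1 + 1/1*4/5, 0/1 + 1/1*1/1) = [4/5, 1/1)
  emit 'b', narrow to [1/5, 4/5)
Step 2: interval [1/5, 4/5), width = 4/5 - 1/5 = 3/5
  'f': [1/5 + 3/5*0/1, 1/5 + 3/5*1/5) = [1/5, 8/25)
  'b': [1/5 + 3/5*1/5, 1/5 + 3/5*4/5) = [8/25, 17/25)
  'd': [1/5 + 3/5*4/5, 1/5 + 3/5*1/1) = [17/25, 4/5) <- contains code 173/250
  emit 'd', narrow to [17/25, 4/5)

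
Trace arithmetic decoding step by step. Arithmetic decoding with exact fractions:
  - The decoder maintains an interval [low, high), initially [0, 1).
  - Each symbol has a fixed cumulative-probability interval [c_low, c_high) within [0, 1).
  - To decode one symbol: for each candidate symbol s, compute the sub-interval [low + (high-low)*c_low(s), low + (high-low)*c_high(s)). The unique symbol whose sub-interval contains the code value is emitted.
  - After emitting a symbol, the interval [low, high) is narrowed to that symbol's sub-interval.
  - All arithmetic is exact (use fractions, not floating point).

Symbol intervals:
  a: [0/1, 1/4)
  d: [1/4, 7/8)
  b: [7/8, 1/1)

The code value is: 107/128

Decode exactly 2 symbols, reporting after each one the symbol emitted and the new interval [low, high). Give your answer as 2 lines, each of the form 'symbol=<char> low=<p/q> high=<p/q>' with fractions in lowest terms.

Step 1: interval [0/1, 1/1), width = 1/1 - 0/1 = 1/1
  'a': [0/1 + 1/1*0/1, 0/1 + 1/1*1/4) = [0/1, 1/4)
  'd': [0/1 + 1/1*1/4, 0/1 + 1/1*7/8) = [1/4, 7/8) <- contains code 107/128
  'b': [0/1 + 1/1*7/8, 0/1 + 1/1*1/1) = [7/8, 1/1)
  emit 'd', narrow to [1/4, 7/8)
Step 2: interval [1/4, 7/8), width = 7/8 - 1/4 = 5/8
  'a': [1/4 + 5/8*0/1, 1/4 + 5/8*1/4) = [1/4, 13/32)
  'd': [1/4 + 5/8*1/4, 1/4 + 5/8*7/8) = [13/32, 51/64)
  'b': [1/4 + 5/8*7/8, 1/4 + 5/8*1/1) = [51/64, 7/8) <- contains code 107/128
  emit 'b', narrow to [51/64, 7/8)

Answer: symbol=d low=1/4 high=7/8
symbol=b low=51/64 high=7/8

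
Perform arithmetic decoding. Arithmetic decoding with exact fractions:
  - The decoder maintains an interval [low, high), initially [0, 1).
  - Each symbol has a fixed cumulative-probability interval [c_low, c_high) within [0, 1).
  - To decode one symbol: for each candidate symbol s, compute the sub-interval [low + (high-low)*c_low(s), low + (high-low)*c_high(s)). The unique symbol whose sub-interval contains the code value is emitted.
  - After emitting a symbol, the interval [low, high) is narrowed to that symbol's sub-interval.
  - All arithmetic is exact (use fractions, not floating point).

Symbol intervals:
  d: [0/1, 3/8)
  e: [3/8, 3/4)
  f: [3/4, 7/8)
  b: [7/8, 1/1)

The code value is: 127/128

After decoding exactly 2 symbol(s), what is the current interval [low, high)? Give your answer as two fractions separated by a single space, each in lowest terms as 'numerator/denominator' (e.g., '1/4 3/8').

Step 1: interval [0/1, 1/1), width = 1/1 - 0/1 = 1/1
  'd': [0/1 + 1/1*0/1, 0/1 + 1/1*3/8) = [0/1, 3/8)
  'e': [0/1 + 1/1*3/8, 0/1 + 1/1*3/4) = [3/8, 3/4)
  'f': [0/1 + 1/1*3/4, 0/1 + 1/1*7/8) = [3/4, 7/8)
  'b': [0/1 + 1/1*7/8, 0/1 + 1/1*1/1) = [7/8, 1/1) <- contains code 127/128
  emit 'b', narrow to [7/8, 1/1)
Step 2: interval [7/8, 1/1), width = 1/1 - 7/8 = 1/8
  'd': [7/8 + 1/8*0/1, 7/8 + 1/8*3/8) = [7/8, 59/64)
  'e': [7/8 + 1/8*3/8, 7/8 + 1/8*3/4) = [59/64, 31/32)
  'f': [7/8 + 1/8*3/4, 7/8 + 1/8*7/8) = [31/32, 63/64)
  'b': [7/8 + 1/8*7/8, 7/8 + 1/8*1/1) = [63/64, 1/1) <- contains code 127/128
  emit 'b', narrow to [63/64, 1/1)

Answer: 63/64 1/1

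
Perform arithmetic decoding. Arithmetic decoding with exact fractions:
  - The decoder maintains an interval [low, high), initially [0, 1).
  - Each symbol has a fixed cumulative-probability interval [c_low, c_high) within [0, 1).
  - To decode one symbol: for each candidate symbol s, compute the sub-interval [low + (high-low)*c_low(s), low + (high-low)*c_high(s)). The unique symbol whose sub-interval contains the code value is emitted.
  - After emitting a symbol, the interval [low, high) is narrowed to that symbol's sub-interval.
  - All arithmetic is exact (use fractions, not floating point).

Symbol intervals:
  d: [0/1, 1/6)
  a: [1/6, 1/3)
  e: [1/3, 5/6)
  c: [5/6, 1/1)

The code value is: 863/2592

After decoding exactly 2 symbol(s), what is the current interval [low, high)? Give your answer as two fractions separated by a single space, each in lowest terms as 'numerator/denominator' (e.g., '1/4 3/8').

Step 1: interval [0/1, 1/1), width = 1/1 - 0/1 = 1/1
  'd': [0/1 + 1/1*0/1, 0/1 + 1/1*1/6) = [0/1, 1/6)
  'a': [0/1 + 1/1*1/6, 0/1 + 1/1*1/3) = [1/6, 1/3) <- contains code 863/2592
  'e': [0/1 + 1/1*1/3, 0/1 + 1/1*5/6) = [1/3, 5/6)
  'c': [0/1 + 1/1*5/6, 0/1 + 1/1*1/1) = [5/6, 1/1)
  emit 'a', narrow to [1/6, 1/3)
Step 2: interval [1/6, 1/3), width = 1/3 - 1/6 = 1/6
  'd': [1/6 + 1/6*0/1, 1/6 + 1/6*1/6) = [1/6, 7/36)
  'a': [1/6 + 1/6*1/6, 1/6 + 1/6*1/3) = [7/36, 2/9)
  'e': [1/6 + 1/6*1/3, 1/6 + 1/6*5/6) = [2/9, 11/36)
  'c': [1/6 + 1/6*5/6, 1/6 + 1/6*1/1) = [11/36, 1/3) <- contains code 863/2592
  emit 'c', narrow to [11/36, 1/3)

Answer: 11/36 1/3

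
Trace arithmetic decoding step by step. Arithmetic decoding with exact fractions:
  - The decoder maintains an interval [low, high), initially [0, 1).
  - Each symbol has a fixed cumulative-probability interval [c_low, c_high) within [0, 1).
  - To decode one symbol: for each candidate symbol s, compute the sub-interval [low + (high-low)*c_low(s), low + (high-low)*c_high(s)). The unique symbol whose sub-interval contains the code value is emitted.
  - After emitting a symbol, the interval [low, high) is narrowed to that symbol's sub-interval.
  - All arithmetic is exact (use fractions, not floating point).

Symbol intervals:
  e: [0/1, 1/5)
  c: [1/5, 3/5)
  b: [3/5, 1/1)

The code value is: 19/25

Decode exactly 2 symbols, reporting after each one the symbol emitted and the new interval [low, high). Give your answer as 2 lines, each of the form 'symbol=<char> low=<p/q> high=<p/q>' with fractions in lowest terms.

Answer: symbol=b low=3/5 high=1/1
symbol=c low=17/25 high=21/25

Derivation:
Step 1: interval [0/1, 1/1), width = 1/1 - 0/1 = 1/1
  'e': [0/1 + 1/1*0/1, 0/1 + 1/1*1/5) = [0/1, 1/5)
  'c': [0/1 + 1/1*1/5, 0/1 + 1/1*3/5) = [1/5, 3/5)
  'b': [0/1 + 1/1*3/5, 0/1 + 1/1*1/1) = [3/5, 1/1) <- contains code 19/25
  emit 'b', narrow to [3/5, 1/1)
Step 2: interval [3/5, 1/1), width = 1/1 - 3/5 = 2/5
  'e': [3/5 + 2/5*0/1, 3/5 + 2/5*1/5) = [3/5, 17/25)
  'c': [3/5 + 2/5*1/5, 3/5 + 2/5*3/5) = [17/25, 21/25) <- contains code 19/25
  'b': [3/5 + 2/5*3/5, 3/5 + 2/5*1/1) = [21/25, 1/1)
  emit 'c', narrow to [17/25, 21/25)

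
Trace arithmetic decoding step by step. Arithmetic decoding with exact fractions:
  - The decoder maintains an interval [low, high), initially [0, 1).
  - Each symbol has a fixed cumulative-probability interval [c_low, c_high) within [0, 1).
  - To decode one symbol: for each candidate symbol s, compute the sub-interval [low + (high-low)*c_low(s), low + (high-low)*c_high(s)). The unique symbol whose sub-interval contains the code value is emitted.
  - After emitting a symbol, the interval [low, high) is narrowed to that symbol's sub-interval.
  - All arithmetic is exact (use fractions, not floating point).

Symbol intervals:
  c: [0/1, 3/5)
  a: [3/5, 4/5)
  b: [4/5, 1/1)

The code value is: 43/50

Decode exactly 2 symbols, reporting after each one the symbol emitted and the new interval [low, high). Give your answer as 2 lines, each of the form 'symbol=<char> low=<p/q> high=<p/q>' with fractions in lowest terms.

Answer: symbol=b low=4/5 high=1/1
symbol=c low=4/5 high=23/25

Derivation:
Step 1: interval [0/1, 1/1), width = 1/1 - 0/1 = 1/1
  'c': [0/1 + 1/1*0/1, 0/1 + 1/1*3/5) = [0/1, 3/5)
  'a': [0/1 + 1/1*3/5, 0/1 + 1/1*4/5) = [3/5, 4/5)
  'b': [0/1 + 1/1*4/5, 0/1 + 1/1*1/1) = [4/5, 1/1) <- contains code 43/50
  emit 'b', narrow to [4/5, 1/1)
Step 2: interval [4/5, 1/1), width = 1/1 - 4/5 = 1/5
  'c': [4/5 + 1/5*0/1, 4/5 + 1/5*3/5) = [4/5, 23/25) <- contains code 43/50
  'a': [4/5 + 1/5*3/5, 4/5 + 1/5*4/5) = [23/25, 24/25)
  'b': [4/5 + 1/5*4/5, 4/5 + 1/5*1/1) = [24/25, 1/1)
  emit 'c', narrow to [4/5, 23/25)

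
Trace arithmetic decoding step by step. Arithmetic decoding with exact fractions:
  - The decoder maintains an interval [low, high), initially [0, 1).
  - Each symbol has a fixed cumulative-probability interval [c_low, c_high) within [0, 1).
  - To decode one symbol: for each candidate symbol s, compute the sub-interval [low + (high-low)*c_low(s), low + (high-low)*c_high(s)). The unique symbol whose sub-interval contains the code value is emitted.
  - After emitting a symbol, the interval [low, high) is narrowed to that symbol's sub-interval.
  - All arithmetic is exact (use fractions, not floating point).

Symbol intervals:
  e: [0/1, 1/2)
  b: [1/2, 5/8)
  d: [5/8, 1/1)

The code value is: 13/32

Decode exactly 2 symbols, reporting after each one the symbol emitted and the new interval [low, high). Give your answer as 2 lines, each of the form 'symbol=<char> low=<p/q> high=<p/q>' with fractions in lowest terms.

Step 1: interval [0/1, 1/1), width = 1/1 - 0/1 = 1/1
  'e': [0/1 + 1/1*0/1, 0/1 + 1/1*1/2) = [0/1, 1/2) <- contains code 13/32
  'b': [0/1 + 1/1*1/2, 0/1 + 1/1*5/8) = [1/2, 5/8)
  'd': [0/1 + 1/1*5/8, 0/1 + 1/1*1/1) = [5/8, 1/1)
  emit 'e', narrow to [0/1, 1/2)
Step 2: interval [0/1, 1/2), width = 1/2 - 0/1 = 1/2
  'e': [0/1 + 1/2*0/1, 0/1 + 1/2*1/2) = [0/1, 1/4)
  'b': [0/1 + 1/2*1/2, 0/1 + 1/2*5/8) = [1/4, 5/16)
  'd': [0/1 + 1/2*5/8, 0/1 + 1/2*1/1) = [5/16, 1/2) <- contains code 13/32
  emit 'd', narrow to [5/16, 1/2)

Answer: symbol=e low=0/1 high=1/2
symbol=d low=5/16 high=1/2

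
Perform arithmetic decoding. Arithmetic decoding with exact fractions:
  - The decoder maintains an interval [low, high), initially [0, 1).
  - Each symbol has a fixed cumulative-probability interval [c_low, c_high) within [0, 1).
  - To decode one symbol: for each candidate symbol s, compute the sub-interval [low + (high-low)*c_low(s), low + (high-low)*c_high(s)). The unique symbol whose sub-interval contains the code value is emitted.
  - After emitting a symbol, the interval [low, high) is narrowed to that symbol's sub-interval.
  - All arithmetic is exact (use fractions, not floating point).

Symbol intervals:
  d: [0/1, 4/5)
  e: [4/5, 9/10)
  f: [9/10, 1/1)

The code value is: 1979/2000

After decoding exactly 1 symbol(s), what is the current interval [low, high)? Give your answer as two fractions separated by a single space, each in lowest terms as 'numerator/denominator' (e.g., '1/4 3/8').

Step 1: interval [0/1, 1/1), width = 1/1 - 0/1 = 1/1
  'd': [0/1 + 1/1*0/1, 0/1 + 1/1*4/5) = [0/1, 4/5)
  'e': [0/1 + 1/1*4/5, 0/1 + 1/1*9/10) = [4/5, 9/10)
  'f': [0/1 + 1/1*9/10, 0/1 + 1/1*1/1) = [9/10, 1/1) <- contains code 1979/2000
  emit 'f', narrow to [9/10, 1/1)

Answer: 9/10 1/1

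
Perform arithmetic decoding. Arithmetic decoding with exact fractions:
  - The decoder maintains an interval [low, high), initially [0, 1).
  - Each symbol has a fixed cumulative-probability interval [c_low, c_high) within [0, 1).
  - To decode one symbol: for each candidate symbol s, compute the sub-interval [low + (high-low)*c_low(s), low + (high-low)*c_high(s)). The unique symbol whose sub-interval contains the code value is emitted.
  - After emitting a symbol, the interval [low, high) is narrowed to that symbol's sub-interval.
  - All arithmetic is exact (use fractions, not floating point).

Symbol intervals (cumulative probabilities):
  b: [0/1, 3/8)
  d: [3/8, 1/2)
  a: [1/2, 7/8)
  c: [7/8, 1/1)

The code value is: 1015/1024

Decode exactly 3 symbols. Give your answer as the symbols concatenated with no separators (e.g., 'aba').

Answer: ccd

Derivation:
Step 1: interval [0/1, 1/1), width = 1/1 - 0/1 = 1/1
  'b': [0/1 + 1/1*0/1, 0/1 + 1/1*3/8) = [0/1, 3/8)
  'd': [0/1 + 1/1*3/8, 0/1 + 1/1*1/2) = [3/8, 1/2)
  'a': [0/1 + 1/1*1/2, 0/1 + 1/1*7/8) = [1/2, 7/8)
  'c': [0/1 + 1/1*7/8, 0/1 + 1/1*1/1) = [7/8, 1/1) <- contains code 1015/1024
  emit 'c', narrow to [7/8, 1/1)
Step 2: interval [7/8, 1/1), width = 1/1 - 7/8 = 1/8
  'b': [7/8 + 1/8*0/1, 7/8 + 1/8*3/8) = [7/8, 59/64)
  'd': [7/8 + 1/8*3/8, 7/8 + 1/8*1/2) = [59/64, 15/16)
  'a': [7/8 + 1/8*1/2, 7/8 + 1/8*7/8) = [15/16, 63/64)
  'c': [7/8 + 1/8*7/8, 7/8 + 1/8*1/1) = [63/64, 1/1) <- contains code 1015/1024
  emit 'c', narrow to [63/64, 1/1)
Step 3: interval [63/64, 1/1), width = 1/1 - 63/64 = 1/64
  'b': [63/64 + 1/64*0/1, 63/64 + 1/64*3/8) = [63/64, 507/512)
  'd': [63/64 + 1/64*3/8, 63/64 + 1/64*1/2) = [507/512, 127/128) <- contains code 1015/1024
  'a': [63/64 + 1/64*1/2, 63/64 + 1/64*7/8) = [127/128, 511/512)
  'c': [63/64 + 1/64*7/8, 63/64 + 1/64*1/1) = [511/512, 1/1)
  emit 'd', narrow to [507/512, 127/128)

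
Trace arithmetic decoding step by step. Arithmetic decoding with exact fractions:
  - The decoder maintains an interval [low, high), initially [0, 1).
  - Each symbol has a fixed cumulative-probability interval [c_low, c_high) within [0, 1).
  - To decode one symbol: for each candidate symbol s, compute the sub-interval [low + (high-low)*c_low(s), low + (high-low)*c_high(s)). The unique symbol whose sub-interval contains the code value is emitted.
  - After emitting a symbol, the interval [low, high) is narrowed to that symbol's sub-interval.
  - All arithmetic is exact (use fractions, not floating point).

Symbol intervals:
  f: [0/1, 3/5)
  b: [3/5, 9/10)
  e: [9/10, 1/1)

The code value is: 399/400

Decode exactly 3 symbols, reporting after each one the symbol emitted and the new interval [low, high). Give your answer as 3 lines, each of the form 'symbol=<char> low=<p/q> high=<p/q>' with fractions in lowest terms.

Answer: symbol=e low=9/10 high=1/1
symbol=e low=99/100 high=1/1
symbol=b low=249/250 high=999/1000

Derivation:
Step 1: interval [0/1, 1/1), width = 1/1 - 0/1 = 1/1
  'f': [0/1 + 1/1*0/1, 0/1 + 1/1*3/5) = [0/1, 3/5)
  'b': [0/1 + 1/1*3/5, 0/1 + 1/1*9/10) = [3/5, 9/10)
  'e': [0/1 + 1/1*9/10, 0/1 + 1/1*1/1) = [9/10, 1/1) <- contains code 399/400
  emit 'e', narrow to [9/10, 1/1)
Step 2: interval [9/10, 1/1), width = 1/1 - 9/10 = 1/10
  'f': [9/10 + 1/10*0/1, 9/10 + 1/10*3/5) = [9/10, 24/25)
  'b': [9/10 + 1/10*3/5, 9/10 + 1/10*9/10) = [24/25, 99/100)
  'e': [9/10 + 1/10*9/10, 9/10 + 1/10*1/1) = [99/100, 1/1) <- contains code 399/400
  emit 'e', narrow to [99/100, 1/1)
Step 3: interval [99/100, 1/1), width = 1/1 - 99/100 = 1/100
  'f': [99/100 + 1/100*0/1, 99/100 + 1/100*3/5) = [99/100, 249/250)
  'b': [99/100 + 1/100*3/5, 99/100 + 1/100*9/10) = [249/250, 999/1000) <- contains code 399/400
  'e': [99/100 + 1/100*9/10, 99/100 + 1/100*1/1) = [999/1000, 1/1)
  emit 'b', narrow to [249/250, 999/1000)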